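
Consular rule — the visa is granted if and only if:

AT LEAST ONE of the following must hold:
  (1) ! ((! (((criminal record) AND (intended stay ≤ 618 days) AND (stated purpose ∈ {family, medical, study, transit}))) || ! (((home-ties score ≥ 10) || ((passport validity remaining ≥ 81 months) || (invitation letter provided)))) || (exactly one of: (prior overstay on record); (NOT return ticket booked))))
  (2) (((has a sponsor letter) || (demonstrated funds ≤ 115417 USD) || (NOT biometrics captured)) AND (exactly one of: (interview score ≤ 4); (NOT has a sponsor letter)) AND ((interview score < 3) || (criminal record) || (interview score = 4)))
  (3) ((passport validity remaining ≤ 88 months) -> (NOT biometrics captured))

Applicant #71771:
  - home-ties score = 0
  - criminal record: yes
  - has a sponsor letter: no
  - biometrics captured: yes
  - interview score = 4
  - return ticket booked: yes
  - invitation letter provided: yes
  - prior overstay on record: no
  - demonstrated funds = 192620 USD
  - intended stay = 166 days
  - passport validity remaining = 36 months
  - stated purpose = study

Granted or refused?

Atomic conditions:
  criminal record: yes → true
  intended stay ≤ 618 days: 166 ≤ 618 is true
  stated purpose ∈ {family, medical, study, transit}: study is in the set → true
  home-ties score ≥ 10: 0 ≥ 10 is false
  passport validity remaining ≥ 81 months: 36 ≥ 81 is false
  invitation letter provided: yes → true
  prior overstay on record: no → false
  NOT return ticket booked: yes → false
  has a sponsor letter: no → false
  demonstrated funds ≤ 115417 USD: 192620 ≤ 115417 is false
  NOT biometrics captured: yes → false
  interview score ≤ 4: 4 ≤ 4 is true
  NOT has a sponsor letter: no → true
  interview score < 3: 4 < 3 is false
  interview score = 4: 4 == 4 is true
  passport validity remaining ≤ 88 months: 36 ≤ 88 is true
Combine:
[1.1.1.1] true AND true AND true = true
[1.1.1] NOT true = false
[1.1.2.1.2] false OR true = true
[1.1.2.1] false OR true = true
[1.1.2] NOT true = false
[1.1.3] exactly-one(false, false) = false
[1.1] false OR false OR false = false
[1] NOT false = true
[2.1] false OR false OR false = false
[2.2] exactly-one(true, true) = false
[2.3] false OR true OR true = true
[2] false AND false AND true = false
[3] true → false = false
[root] true OR false OR false = true
Overall: true → granted

Granted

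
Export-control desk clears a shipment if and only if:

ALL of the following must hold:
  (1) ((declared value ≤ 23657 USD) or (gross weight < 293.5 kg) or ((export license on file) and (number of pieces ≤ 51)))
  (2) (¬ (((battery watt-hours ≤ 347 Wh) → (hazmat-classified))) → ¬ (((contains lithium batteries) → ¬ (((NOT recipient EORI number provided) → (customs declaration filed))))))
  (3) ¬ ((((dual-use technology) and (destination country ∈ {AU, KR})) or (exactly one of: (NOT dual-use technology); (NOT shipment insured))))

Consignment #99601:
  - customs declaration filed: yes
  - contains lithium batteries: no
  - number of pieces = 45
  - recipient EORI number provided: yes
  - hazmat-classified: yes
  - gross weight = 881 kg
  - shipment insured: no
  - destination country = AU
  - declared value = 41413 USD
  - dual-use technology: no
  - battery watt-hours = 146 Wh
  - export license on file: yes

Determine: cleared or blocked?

Atomic conditions:
  declared value ≤ 23657 USD: 41413 ≤ 23657 is false
  gross weight < 293.5 kg: 881 < 293.5 is false
  export license on file: yes → true
  number of pieces ≤ 51: 45 ≤ 51 is true
  battery watt-hours ≤ 347 Wh: 146 ≤ 347 is true
  hazmat-classified: yes → true
  contains lithium batteries: no → false
  NOT recipient EORI number provided: yes → false
  customs declaration filed: yes → true
  dual-use technology: no → false
  destination country ∈ {AU, KR}: AU is in the set → true
  NOT dual-use technology: no → true
  NOT shipment insured: no → true
Combine:
[1.3] true AND true = true
[1] false OR false OR true = true
[2.1.1] true → true = true
[2.1] NOT true = false
[2.2.1.2.1] false → true (antecedent false ⇒ implication holds) = true
[2.2.1.2] NOT true = false
[2.2.1] false → false (antecedent false ⇒ implication holds) = true
[2.2] NOT true = false
[2] false → false (antecedent false ⇒ implication holds) = true
[3.1.1] false AND true = false
[3.1.2] exactly-one(true, true) = false
[3.1] false OR false = false
[3] NOT false = true
[root] true AND true AND true = true
Overall: true → cleared

Cleared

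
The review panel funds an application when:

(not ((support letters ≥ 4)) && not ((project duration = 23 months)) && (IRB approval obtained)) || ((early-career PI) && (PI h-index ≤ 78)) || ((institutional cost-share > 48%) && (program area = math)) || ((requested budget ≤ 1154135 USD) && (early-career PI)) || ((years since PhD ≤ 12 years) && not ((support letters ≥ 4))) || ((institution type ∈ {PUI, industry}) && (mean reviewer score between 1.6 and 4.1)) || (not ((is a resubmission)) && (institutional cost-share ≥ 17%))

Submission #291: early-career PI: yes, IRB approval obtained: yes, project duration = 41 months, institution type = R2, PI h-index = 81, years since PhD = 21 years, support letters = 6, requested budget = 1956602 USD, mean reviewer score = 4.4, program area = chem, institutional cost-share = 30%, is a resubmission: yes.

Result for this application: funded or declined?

Atomic conditions:
  support letters ≥ 4: 6 ≥ 4 is true
  project duration = 23 months: 41 == 23 is false
  IRB approval obtained: yes → true
  early-career PI: yes → true
  PI h-index ≤ 78: 81 ≤ 78 is false
  institutional cost-share > 48%: 30 > 48 is false
  program area = math: chem == math is false
  requested budget ≤ 1154135 USD: 1956602 ≤ 1154135 is false
  years since PhD ≤ 12 years: 21 ≤ 12 is false
  institution type ∈ {PUI, industry}: R2 is not in the set → false
  mean reviewer score between 1.6 and 4.1: 4.4 in [1.6, 4.1] is false
  is a resubmission: yes → true
  institutional cost-share ≥ 17%: 30 ≥ 17 is true
Combine:
[1.1] NOT true = false
[1.2] NOT false = true
[1] false AND true AND true = false
[2] true AND false = false
[3] false AND false = false
[4] false AND true = false
[5.2] NOT true = false
[5] false AND false = false
[6] false AND false = false
[7.1] NOT true = false
[7] false AND true = false
[root] false OR false OR false OR false OR false OR false OR false = false
Overall: false → declined

Declined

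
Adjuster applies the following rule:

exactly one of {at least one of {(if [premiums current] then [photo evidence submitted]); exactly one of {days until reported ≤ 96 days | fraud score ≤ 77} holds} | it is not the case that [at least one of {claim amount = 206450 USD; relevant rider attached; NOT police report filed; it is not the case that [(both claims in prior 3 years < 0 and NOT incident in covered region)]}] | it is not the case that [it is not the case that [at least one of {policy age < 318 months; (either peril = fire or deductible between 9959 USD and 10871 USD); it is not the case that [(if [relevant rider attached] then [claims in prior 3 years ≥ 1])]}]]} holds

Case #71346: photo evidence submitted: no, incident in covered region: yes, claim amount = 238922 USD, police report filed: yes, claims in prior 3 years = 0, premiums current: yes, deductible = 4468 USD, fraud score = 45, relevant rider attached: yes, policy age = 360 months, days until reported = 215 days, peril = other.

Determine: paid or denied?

Denied

Atomic conditions:
  premiums current: yes → true
  photo evidence submitted: no → false
  days until reported ≤ 96 days: 215 ≤ 96 is false
  fraud score ≤ 77: 45 ≤ 77 is true
  claim amount = 206450 USD: 238922 == 206450 is false
  relevant rider attached: yes → true
  NOT police report filed: yes → false
  claims in prior 3 years < 0: 0 < 0 is false
  NOT incident in covered region: yes → false
  policy age < 318 months: 360 < 318 is false
  peril = fire: other == fire is false
  deductible between 9959 USD and 10871 USD: 4468 in [9959, 10871] is false
  claims in prior 3 years ≥ 1: 0 ≥ 1 is false
Combine:
[1.1] true → false = false
[1.2] exactly-one(false, true) = true
[1] false OR true = true
[2.1.4.1] false AND false = false
[2.1.4] NOT false = true
[2.1] false OR true OR false OR true = true
[2] NOT true = false
[3.1.1.2] false OR false = false
[3.1.1.3.1] true → false = false
[3.1.1.3] NOT false = true
[3.1.1] false OR false OR true = true
[3.1] NOT true = false
[3] NOT false = true
[root] exactly-one(true, false, true) = false
Overall: false → denied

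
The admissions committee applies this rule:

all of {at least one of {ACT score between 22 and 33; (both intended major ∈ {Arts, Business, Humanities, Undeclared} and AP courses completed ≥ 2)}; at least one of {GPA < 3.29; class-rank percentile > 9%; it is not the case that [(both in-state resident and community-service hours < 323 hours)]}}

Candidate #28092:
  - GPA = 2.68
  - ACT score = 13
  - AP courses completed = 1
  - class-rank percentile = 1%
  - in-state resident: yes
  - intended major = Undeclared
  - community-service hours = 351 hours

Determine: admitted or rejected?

Atomic conditions:
  ACT score between 22 and 33: 13 in [22, 33] is false
  intended major ∈ {Arts, Business, Humanities, Undeclared}: Undeclared is in the set → true
  AP courses completed ≥ 2: 1 ≥ 2 is false
  GPA < 3.29: 2.68 < 3.29 is true
  class-rank percentile > 9%: 1 > 9 is false
  in-state resident: yes → true
  community-service hours < 323 hours: 351 < 323 is false
Combine:
[1.2] true AND false = false
[1] false OR false = false
[2.3.1] true AND false = false
[2.3] NOT false = true
[2] true OR false OR true = true
[root] false AND true = false
Overall: false → rejected

Rejected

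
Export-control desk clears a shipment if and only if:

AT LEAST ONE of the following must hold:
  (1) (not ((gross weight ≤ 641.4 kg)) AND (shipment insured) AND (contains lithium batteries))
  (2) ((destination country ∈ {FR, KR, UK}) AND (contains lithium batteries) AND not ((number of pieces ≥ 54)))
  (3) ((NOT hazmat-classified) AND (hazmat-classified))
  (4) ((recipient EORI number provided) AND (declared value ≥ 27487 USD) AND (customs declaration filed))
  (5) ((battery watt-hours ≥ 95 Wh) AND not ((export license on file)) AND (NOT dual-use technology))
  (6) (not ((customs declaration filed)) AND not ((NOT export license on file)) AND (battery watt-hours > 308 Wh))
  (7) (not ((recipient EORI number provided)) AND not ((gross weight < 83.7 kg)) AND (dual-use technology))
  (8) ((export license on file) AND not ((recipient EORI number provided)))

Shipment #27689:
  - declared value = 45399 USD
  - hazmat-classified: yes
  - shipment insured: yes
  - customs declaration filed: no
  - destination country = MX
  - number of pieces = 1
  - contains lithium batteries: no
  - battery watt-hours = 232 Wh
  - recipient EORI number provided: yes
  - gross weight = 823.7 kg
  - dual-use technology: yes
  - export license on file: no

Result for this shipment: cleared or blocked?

Atomic conditions:
  gross weight ≤ 641.4 kg: 823.7 ≤ 641.4 is false
  shipment insured: yes → true
  contains lithium batteries: no → false
  destination country ∈ {FR, KR, UK}: MX is not in the set → false
  number of pieces ≥ 54: 1 ≥ 54 is false
  NOT hazmat-classified: yes → false
  hazmat-classified: yes → true
  recipient EORI number provided: yes → true
  declared value ≥ 27487 USD: 45399 ≥ 27487 is true
  customs declaration filed: no → false
  battery watt-hours ≥ 95 Wh: 232 ≥ 95 is true
  export license on file: no → false
  NOT dual-use technology: yes → false
  NOT export license on file: no → true
  battery watt-hours > 308 Wh: 232 > 308 is false
  gross weight < 83.7 kg: 823.7 < 83.7 is false
  dual-use technology: yes → true
Combine:
[1.1] NOT false = true
[1] true AND true AND false = false
[2.3] NOT false = true
[2] false AND false AND true = false
[3] false AND true = false
[4] true AND true AND false = false
[5.2] NOT false = true
[5] true AND true AND false = false
[6.1] NOT false = true
[6.2] NOT true = false
[6] true AND false AND false = false
[7.1] NOT true = false
[7.2] NOT false = true
[7] false AND true AND true = false
[8.2] NOT true = false
[8] false AND false = false
[root] false OR false OR false OR false OR false OR false OR false OR false = false
Overall: false → blocked

Blocked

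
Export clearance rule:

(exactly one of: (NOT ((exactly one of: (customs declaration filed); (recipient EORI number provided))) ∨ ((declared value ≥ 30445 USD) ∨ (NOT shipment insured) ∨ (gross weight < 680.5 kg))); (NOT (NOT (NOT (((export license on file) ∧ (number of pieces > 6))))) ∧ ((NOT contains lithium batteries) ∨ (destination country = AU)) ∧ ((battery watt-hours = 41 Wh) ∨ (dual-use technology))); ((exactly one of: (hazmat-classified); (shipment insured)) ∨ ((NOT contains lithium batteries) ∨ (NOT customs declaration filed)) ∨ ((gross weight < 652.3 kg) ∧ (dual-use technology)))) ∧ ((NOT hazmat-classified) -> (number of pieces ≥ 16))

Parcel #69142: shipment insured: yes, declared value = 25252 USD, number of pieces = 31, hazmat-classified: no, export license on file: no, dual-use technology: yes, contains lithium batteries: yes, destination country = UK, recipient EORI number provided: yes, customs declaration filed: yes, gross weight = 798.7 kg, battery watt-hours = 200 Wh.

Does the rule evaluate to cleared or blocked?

Blocked

Atomic conditions:
  customs declaration filed: yes → true
  recipient EORI number provided: yes → true
  declared value ≥ 30445 USD: 25252 ≥ 30445 is false
  NOT shipment insured: yes → false
  gross weight < 680.5 kg: 798.7 < 680.5 is false
  export license on file: no → false
  number of pieces > 6: 31 > 6 is true
  NOT contains lithium batteries: yes → false
  destination country = AU: UK == AU is false
  battery watt-hours = 41 Wh: 200 == 41 is false
  dual-use technology: yes → true
  hazmat-classified: no → false
  shipment insured: yes → true
  NOT customs declaration filed: yes → false
  gross weight < 652.3 kg: 798.7 < 652.3 is false
  NOT hazmat-classified: no → true
  number of pieces ≥ 16: 31 ≥ 16 is true
Combine:
[1.1.1.1] exactly-one(true, true) = false
[1.1.1] NOT false = true
[1.1.2] false OR false OR false = false
[1.1] true OR false = true
[1.2.1.1.1.1] false AND true = false
[1.2.1.1.1] NOT false = true
[1.2.1.1] NOT true = false
[1.2.1] NOT false = true
[1.2.2] false OR false = false
[1.2.3] false OR true = true
[1.2] true AND false AND true = false
[1.3.1] exactly-one(false, true) = true
[1.3.2] false OR false = false
[1.3.3] false AND true = false
[1.3] true OR false OR false = true
[1] exactly-one(true, false, true) = false
[2] true → true = true
[root] false AND true = false
Overall: false → blocked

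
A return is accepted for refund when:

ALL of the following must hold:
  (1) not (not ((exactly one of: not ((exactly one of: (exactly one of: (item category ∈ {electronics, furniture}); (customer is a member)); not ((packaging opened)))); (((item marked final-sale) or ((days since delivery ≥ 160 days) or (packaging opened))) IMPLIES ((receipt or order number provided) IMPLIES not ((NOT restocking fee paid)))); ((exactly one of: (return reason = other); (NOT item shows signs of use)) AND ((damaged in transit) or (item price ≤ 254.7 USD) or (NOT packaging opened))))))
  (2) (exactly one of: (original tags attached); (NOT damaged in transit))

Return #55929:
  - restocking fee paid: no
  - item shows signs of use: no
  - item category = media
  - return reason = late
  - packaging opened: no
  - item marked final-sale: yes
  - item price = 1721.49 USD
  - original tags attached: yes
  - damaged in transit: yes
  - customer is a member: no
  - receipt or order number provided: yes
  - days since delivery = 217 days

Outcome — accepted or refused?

Accepted

Atomic conditions:
  item category ∈ {electronics, furniture}: media is not in the set → false
  customer is a member: no → false
  packaging opened: no → false
  item marked final-sale: yes → true
  days since delivery ≥ 160 days: 217 ≥ 160 is true
  receipt or order number provided: yes → true
  NOT restocking fee paid: no → true
  return reason = other: late == other is false
  NOT item shows signs of use: no → true
  damaged in transit: yes → true
  item price ≤ 254.7 USD: 1721.49 ≤ 254.7 is false
  NOT packaging opened: no → true
  original tags attached: yes → true
  NOT damaged in transit: yes → false
Combine:
[1.1.1.1.1.1] exactly-one(false, false) = false
[1.1.1.1.1.2] NOT false = true
[1.1.1.1.1] exactly-one(false, true) = true
[1.1.1.1] NOT true = false
[1.1.1.2.1.2] true OR false = true
[1.1.1.2.1] true OR true = true
[1.1.1.2.2.2] NOT true = false
[1.1.1.2.2] true → false = false
[1.1.1.2] true → false = false
[1.1.1.3.1] exactly-one(false, true) = true
[1.1.1.3.2] true OR false OR true = true
[1.1.1.3] true AND true = true
[1.1.1] exactly-one(false, false, true) = true
[1.1] NOT true = false
[1] NOT false = true
[2] exactly-one(true, false) = true
[root] true AND true = true
Overall: true → accepted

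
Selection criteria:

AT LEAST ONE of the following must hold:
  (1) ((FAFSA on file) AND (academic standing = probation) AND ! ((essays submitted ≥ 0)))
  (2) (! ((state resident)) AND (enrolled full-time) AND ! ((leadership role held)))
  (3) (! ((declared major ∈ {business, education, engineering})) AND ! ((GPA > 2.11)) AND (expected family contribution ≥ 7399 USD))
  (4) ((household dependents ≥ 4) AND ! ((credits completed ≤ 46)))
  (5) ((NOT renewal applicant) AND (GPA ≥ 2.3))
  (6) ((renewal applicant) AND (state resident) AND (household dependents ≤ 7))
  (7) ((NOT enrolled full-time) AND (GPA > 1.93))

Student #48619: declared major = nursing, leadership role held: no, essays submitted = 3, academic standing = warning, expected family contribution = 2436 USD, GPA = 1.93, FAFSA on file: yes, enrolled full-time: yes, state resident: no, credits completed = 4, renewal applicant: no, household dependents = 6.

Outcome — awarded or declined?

Atomic conditions:
  FAFSA on file: yes → true
  academic standing = probation: warning == probation is false
  essays submitted ≥ 0: 3 ≥ 0 is true
  state resident: no → false
  enrolled full-time: yes → true
  leadership role held: no → false
  declared major ∈ {business, education, engineering}: nursing is not in the set → false
  GPA > 2.11: 1.93 > 2.11 is false
  expected family contribution ≥ 7399 USD: 2436 ≥ 7399 is false
  household dependents ≥ 4: 6 ≥ 4 is true
  credits completed ≤ 46: 4 ≤ 46 is true
  NOT renewal applicant: no → true
  GPA ≥ 2.3: 1.93 ≥ 2.3 is false
  renewal applicant: no → false
  household dependents ≤ 7: 6 ≤ 7 is true
  NOT enrolled full-time: yes → false
  GPA > 1.93: 1.93 > 1.93 is false
Combine:
[1.3] NOT true = false
[1] true AND false AND false = false
[2.1] NOT false = true
[2.3] NOT false = true
[2] true AND true AND true = true
[3.1] NOT false = true
[3.2] NOT false = true
[3] true AND true AND false = false
[4.2] NOT true = false
[4] true AND false = false
[5] true AND false = false
[6] false AND false AND true = false
[7] false AND false = false
[root] false OR true OR false OR false OR false OR false OR false = true
Overall: true → awarded

Awarded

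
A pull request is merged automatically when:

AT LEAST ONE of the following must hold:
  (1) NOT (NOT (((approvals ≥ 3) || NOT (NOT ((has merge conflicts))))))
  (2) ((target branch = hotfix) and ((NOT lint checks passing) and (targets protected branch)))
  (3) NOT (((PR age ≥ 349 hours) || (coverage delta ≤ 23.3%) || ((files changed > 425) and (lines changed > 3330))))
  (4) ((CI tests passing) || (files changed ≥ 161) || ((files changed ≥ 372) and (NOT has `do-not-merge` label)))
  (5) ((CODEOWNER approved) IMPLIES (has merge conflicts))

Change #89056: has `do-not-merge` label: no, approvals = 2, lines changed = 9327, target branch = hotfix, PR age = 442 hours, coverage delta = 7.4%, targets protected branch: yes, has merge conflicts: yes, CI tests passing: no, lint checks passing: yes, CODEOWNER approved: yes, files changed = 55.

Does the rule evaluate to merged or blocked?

Atomic conditions:
  approvals ≥ 3: 2 ≥ 3 is false
  has merge conflicts: yes → true
  target branch = hotfix: hotfix == hotfix is true
  NOT lint checks passing: yes → false
  targets protected branch: yes → true
  PR age ≥ 349 hours: 442 ≥ 349 is true
  coverage delta ≤ 23.3%: 7.4 ≤ 23.3 is true
  files changed > 425: 55 > 425 is false
  lines changed > 3330: 9327 > 3330 is true
  CI tests passing: no → false
  files changed ≥ 161: 55 ≥ 161 is false
  files changed ≥ 372: 55 ≥ 372 is false
  NOT has `do-not-merge` label: no → true
  CODEOWNER approved: yes → true
Combine:
[1.1.1.2.1] NOT true = false
[1.1.1.2] NOT false = true
[1.1.1] false OR true = true
[1.1] NOT true = false
[1] NOT false = true
[2.2] false AND true = false
[2] true AND false = false
[3.1.3] false AND true = false
[3.1] true OR true OR false = true
[3] NOT true = false
[4.3] false AND true = false
[4] false OR false OR false = false
[5] true → true = true
[root] true OR false OR false OR false OR true = true
Overall: true → merged

Merged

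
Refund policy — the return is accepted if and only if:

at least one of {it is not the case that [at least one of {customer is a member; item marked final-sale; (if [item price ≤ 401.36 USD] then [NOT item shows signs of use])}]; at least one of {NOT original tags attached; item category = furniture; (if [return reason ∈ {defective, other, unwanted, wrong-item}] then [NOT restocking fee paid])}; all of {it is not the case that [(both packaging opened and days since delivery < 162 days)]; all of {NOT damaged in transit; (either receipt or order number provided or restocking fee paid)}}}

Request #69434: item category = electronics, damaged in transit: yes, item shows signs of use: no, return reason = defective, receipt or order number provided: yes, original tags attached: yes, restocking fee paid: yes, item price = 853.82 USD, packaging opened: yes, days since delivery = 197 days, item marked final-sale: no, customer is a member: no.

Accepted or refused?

Atomic conditions:
  customer is a member: no → false
  item marked final-sale: no → false
  item price ≤ 401.36 USD: 853.82 ≤ 401.36 is false
  NOT item shows signs of use: no → true
  NOT original tags attached: yes → false
  item category = furniture: electronics == furniture is false
  return reason ∈ {defective, other, unwanted, wrong-item}: defective is in the set → true
  NOT restocking fee paid: yes → false
  packaging opened: yes → true
  days since delivery < 162 days: 197 < 162 is false
  NOT damaged in transit: yes → false
  receipt or order number provided: yes → true
  restocking fee paid: yes → true
Combine:
[1.1.3] false → true (antecedent false ⇒ implication holds) = true
[1.1] false OR false OR true = true
[1] NOT true = false
[2.3] true → false = false
[2] false OR false OR false = false
[3.1.1] true AND false = false
[3.1] NOT false = true
[3.2.2] true OR true = true
[3.2] false AND true = false
[3] true AND false = false
[root] false OR false OR false = false
Overall: false → refused

Refused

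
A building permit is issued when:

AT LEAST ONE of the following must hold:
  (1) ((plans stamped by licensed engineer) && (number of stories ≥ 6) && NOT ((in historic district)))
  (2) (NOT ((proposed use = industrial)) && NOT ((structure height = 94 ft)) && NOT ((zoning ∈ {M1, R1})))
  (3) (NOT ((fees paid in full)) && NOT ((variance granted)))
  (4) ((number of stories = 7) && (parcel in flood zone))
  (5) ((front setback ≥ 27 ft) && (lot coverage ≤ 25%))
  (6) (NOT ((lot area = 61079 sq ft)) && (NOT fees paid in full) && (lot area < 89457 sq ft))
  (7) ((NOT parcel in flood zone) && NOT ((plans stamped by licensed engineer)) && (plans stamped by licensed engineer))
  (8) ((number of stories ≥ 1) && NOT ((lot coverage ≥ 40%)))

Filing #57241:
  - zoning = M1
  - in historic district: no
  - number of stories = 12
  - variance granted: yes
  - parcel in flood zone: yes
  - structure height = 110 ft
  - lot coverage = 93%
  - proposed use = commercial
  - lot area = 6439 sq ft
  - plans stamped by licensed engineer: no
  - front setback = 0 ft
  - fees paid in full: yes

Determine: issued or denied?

Atomic conditions:
  plans stamped by licensed engineer: no → false
  number of stories ≥ 6: 12 ≥ 6 is true
  in historic district: no → false
  proposed use = industrial: commercial == industrial is false
  structure height = 94 ft: 110 == 94 is false
  zoning ∈ {M1, R1}: M1 is in the set → true
  fees paid in full: yes → true
  variance granted: yes → true
  number of stories = 7: 12 == 7 is false
  parcel in flood zone: yes → true
  front setback ≥ 27 ft: 0 ≥ 27 is false
  lot coverage ≤ 25%: 93 ≤ 25 is false
  lot area = 61079 sq ft: 6439 == 61079 is false
  NOT fees paid in full: yes → false
  lot area < 89457 sq ft: 6439 < 89457 is true
  NOT parcel in flood zone: yes → false
  number of stories ≥ 1: 12 ≥ 1 is true
  lot coverage ≥ 40%: 93 ≥ 40 is true
Combine:
[1.3] NOT false = true
[1] false AND true AND true = false
[2.1] NOT false = true
[2.2] NOT false = true
[2.3] NOT true = false
[2] true AND true AND false = false
[3.1] NOT true = false
[3.2] NOT true = false
[3] false AND false = false
[4] false AND true = false
[5] false AND false = false
[6.1] NOT false = true
[6] true AND false AND true = false
[7.2] NOT false = true
[7] false AND true AND false = false
[8.2] NOT true = false
[8] true AND false = false
[root] false OR false OR false OR false OR false OR false OR false OR false = false
Overall: false → denied

Denied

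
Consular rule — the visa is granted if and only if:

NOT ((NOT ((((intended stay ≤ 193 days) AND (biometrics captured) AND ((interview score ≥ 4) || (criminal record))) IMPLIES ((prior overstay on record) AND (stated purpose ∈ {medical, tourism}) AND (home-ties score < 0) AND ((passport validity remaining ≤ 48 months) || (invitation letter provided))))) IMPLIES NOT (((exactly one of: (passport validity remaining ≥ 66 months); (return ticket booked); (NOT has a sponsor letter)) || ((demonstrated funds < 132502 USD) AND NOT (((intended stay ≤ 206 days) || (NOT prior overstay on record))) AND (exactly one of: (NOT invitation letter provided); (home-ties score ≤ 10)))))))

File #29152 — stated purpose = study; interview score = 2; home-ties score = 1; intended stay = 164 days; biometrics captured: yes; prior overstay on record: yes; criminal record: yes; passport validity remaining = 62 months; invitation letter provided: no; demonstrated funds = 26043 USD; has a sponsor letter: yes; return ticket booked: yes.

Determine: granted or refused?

Granted

Atomic conditions:
  intended stay ≤ 193 days: 164 ≤ 193 is true
  biometrics captured: yes → true
  interview score ≥ 4: 2 ≥ 4 is false
  criminal record: yes → true
  prior overstay on record: yes → true
  stated purpose ∈ {medical, tourism}: study is not in the set → false
  home-ties score < 0: 1 < 0 is false
  passport validity remaining ≤ 48 months: 62 ≤ 48 is false
  invitation letter provided: no → false
  passport validity remaining ≥ 66 months: 62 ≥ 66 is false
  return ticket booked: yes → true
  NOT has a sponsor letter: yes → false
  demonstrated funds < 132502 USD: 26043 < 132502 is true
  intended stay ≤ 206 days: 164 ≤ 206 is true
  NOT prior overstay on record: yes → false
  NOT invitation letter provided: no → true
  home-ties score ≤ 10: 1 ≤ 10 is true
Combine:
[1.1.1.1.3] false OR true = true
[1.1.1.1] true AND true AND true = true
[1.1.1.2.4] false OR false = false
[1.1.1.2] true AND false AND false AND false = false
[1.1.1] true → false = false
[1.1] NOT false = true
[1.2.1.1] exactly-one(false, true, false) = true
[1.2.1.2.2.1] true OR false = true
[1.2.1.2.2] NOT true = false
[1.2.1.2.3] exactly-one(true, true) = false
[1.2.1.2] true AND false AND false = false
[1.2.1] true OR false = true
[1.2] NOT true = false
[1] true → false = false
[root] NOT false = true
Overall: true → granted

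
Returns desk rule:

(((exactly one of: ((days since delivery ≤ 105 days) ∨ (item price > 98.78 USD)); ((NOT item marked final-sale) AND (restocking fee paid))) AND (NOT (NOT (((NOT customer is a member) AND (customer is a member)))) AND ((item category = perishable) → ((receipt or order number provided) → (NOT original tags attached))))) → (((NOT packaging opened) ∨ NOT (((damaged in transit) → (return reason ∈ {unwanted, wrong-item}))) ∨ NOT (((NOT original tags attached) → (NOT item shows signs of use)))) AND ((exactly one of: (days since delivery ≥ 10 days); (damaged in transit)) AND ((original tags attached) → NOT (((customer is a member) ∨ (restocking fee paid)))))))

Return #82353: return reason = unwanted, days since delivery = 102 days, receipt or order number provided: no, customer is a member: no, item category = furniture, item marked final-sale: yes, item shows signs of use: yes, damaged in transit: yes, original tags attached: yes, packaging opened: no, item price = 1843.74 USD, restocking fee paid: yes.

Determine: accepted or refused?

Atomic conditions:
  days since delivery ≤ 105 days: 102 ≤ 105 is true
  item price > 98.78 USD: 1843.74 > 98.78 is true
  NOT item marked final-sale: yes → false
  restocking fee paid: yes → true
  NOT customer is a member: no → true
  customer is a member: no → false
  item category = perishable: furniture == perishable is false
  receipt or order number provided: no → false
  NOT original tags attached: yes → false
  NOT packaging opened: no → true
  damaged in transit: yes → true
  return reason ∈ {unwanted, wrong-item}: unwanted is in the set → true
  NOT item shows signs of use: yes → false
  days since delivery ≥ 10 days: 102 ≥ 10 is true
  original tags attached: yes → true
Combine:
[1.1.1] true OR true = true
[1.1.2] false AND true = false
[1.1] exactly-one(true, false) = true
[1.2.1.1.1] true AND false = false
[1.2.1.1] NOT false = true
[1.2.1] NOT true = false
[1.2.2.2] false → false (antecedent false ⇒ implication holds) = true
[1.2.2] false → true (antecedent false ⇒ implication holds) = true
[1.2] false AND true = false
[1] true AND false = false
[2.1.2.1] true → true = true
[2.1.2] NOT true = false
[2.1.3.1] false → false (antecedent false ⇒ implication holds) = true
[2.1.3] NOT true = false
[2.1] true OR false OR false = true
[2.2.1] exactly-one(true, true) = false
[2.2.2.2.1] false OR true = true
[2.2.2.2] NOT true = false
[2.2.2] true → false = false
[2.2] false AND false = false
[2] true AND false = false
[root] false → false (antecedent false ⇒ implication holds) = true
Overall: true → accepted

Accepted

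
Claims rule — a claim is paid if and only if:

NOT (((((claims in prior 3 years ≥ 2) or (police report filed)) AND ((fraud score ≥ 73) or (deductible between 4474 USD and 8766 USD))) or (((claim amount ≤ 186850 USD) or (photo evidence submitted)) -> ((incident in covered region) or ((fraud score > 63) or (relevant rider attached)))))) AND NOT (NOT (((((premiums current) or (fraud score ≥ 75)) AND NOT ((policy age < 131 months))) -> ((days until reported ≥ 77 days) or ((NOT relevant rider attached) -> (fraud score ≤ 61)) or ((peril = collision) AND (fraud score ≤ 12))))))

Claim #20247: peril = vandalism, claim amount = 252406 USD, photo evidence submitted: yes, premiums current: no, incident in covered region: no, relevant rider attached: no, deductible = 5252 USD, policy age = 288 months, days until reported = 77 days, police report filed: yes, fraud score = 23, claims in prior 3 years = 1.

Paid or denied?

Atomic conditions:
  claims in prior 3 years ≥ 2: 1 ≥ 2 is false
  police report filed: yes → true
  fraud score ≥ 73: 23 ≥ 73 is false
  deductible between 4474 USD and 8766 USD: 5252 in [4474, 8766] is true
  claim amount ≤ 186850 USD: 252406 ≤ 186850 is false
  photo evidence submitted: yes → true
  incident in covered region: no → false
  fraud score > 63: 23 > 63 is false
  relevant rider attached: no → false
  premiums current: no → false
  fraud score ≥ 75: 23 ≥ 75 is false
  policy age < 131 months: 288 < 131 is false
  days until reported ≥ 77 days: 77 ≥ 77 is true
  NOT relevant rider attached: no → true
  fraud score ≤ 61: 23 ≤ 61 is true
  peril = collision: vandalism == collision is false
  fraud score ≤ 12: 23 ≤ 12 is false
Combine:
[1.1.1.1] false OR true = true
[1.1.1.2] false OR true = true
[1.1.1] true AND true = true
[1.1.2.1] false OR true = true
[1.1.2.2.2] false OR false = false
[1.1.2.2] false OR false = false
[1.1.2] true → false = false
[1.1] true OR false = true
[1] NOT true = false
[2.1.1.1.1] false OR false = false
[2.1.1.1.2] NOT false = true
[2.1.1.1] false AND true = false
[2.1.1.2.2] true → true = true
[2.1.1.2.3] false AND false = false
[2.1.1.2] true OR true OR false = true
[2.1.1] false → true (antecedent false ⇒ implication holds) = true
[2.1] NOT true = false
[2] NOT false = true
[root] false AND true = false
Overall: false → denied

Denied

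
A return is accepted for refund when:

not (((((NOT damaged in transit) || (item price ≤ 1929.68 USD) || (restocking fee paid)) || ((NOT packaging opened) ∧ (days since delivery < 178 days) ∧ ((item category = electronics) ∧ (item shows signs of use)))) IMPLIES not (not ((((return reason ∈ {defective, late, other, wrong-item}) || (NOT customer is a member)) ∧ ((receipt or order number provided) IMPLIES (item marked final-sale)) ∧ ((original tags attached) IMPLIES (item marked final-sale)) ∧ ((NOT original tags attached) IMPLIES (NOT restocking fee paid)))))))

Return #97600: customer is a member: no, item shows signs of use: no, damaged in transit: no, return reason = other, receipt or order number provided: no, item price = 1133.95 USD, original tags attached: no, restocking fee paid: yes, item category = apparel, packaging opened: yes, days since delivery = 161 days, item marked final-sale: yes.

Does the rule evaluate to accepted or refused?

Atomic conditions:
  NOT damaged in transit: no → true
  item price ≤ 1929.68 USD: 1133.95 ≤ 1929.68 is true
  restocking fee paid: yes → true
  NOT packaging opened: yes → false
  days since delivery < 178 days: 161 < 178 is true
  item category = electronics: apparel == electronics is false
  item shows signs of use: no → false
  return reason ∈ {defective, late, other, wrong-item}: other is in the set → true
  NOT customer is a member: no → true
  receipt or order number provided: no → false
  item marked final-sale: yes → true
  original tags attached: no → false
  NOT original tags attached: no → true
  NOT restocking fee paid: yes → false
Combine:
[1.1.1] true OR true OR true = true
[1.1.2.3] false AND false = false
[1.1.2] false AND true AND false = false
[1.1] true OR false = true
[1.2.1.1.1] true OR true = true
[1.2.1.1.2] false → true (antecedent false ⇒ implication holds) = true
[1.2.1.1.3] false → true (antecedent false ⇒ implication holds) = true
[1.2.1.1.4] true → false = false
[1.2.1.1] true AND true AND true AND false = false
[1.2.1] NOT false = true
[1.2] NOT true = false
[1] true → false = false
[root] NOT false = true
Overall: true → accepted

Accepted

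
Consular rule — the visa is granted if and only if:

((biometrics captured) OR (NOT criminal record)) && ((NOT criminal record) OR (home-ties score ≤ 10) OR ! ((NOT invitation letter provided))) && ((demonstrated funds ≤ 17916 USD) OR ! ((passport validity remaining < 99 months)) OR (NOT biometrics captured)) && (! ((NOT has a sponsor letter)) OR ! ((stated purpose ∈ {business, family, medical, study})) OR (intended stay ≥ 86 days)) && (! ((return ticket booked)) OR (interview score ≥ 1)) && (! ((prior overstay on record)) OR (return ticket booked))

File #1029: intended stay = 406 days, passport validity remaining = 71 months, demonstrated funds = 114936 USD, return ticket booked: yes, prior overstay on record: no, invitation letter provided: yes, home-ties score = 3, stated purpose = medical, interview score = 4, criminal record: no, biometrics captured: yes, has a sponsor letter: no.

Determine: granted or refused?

Atomic conditions:
  biometrics captured: yes → true
  NOT criminal record: no → true
  home-ties score ≤ 10: 3 ≤ 10 is true
  NOT invitation letter provided: yes → false
  demonstrated funds ≤ 17916 USD: 114936 ≤ 17916 is false
  passport validity remaining < 99 months: 71 < 99 is true
  NOT biometrics captured: yes → false
  NOT has a sponsor letter: no → true
  stated purpose ∈ {business, family, medical, study}: medical is in the set → true
  intended stay ≥ 86 days: 406 ≥ 86 is true
  return ticket booked: yes → true
  interview score ≥ 1: 4 ≥ 1 is true
  prior overstay on record: no → false
Combine:
[1] true OR true = true
[2.3] NOT false = true
[2] true OR true OR true = true
[3.2] NOT true = false
[3] false OR false OR false = false
[4.1] NOT true = false
[4.2] NOT true = false
[4] false OR false OR true = true
[5.1] NOT true = false
[5] false OR true = true
[6.1] NOT false = true
[6] true OR true = true
[root] true AND true AND false AND true AND true AND true = false
Overall: false → refused

Refused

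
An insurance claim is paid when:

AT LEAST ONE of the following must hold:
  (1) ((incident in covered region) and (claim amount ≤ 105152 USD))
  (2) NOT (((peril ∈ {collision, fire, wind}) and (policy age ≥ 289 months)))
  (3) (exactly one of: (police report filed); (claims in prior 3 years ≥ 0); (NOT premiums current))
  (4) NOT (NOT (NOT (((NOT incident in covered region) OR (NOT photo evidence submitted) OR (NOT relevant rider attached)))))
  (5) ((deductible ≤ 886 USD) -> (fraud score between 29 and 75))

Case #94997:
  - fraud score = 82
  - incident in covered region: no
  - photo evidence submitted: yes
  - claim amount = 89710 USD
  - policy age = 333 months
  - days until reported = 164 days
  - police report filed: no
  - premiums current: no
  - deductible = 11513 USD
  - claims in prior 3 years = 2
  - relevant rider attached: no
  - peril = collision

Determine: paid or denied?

Paid

Atomic conditions:
  incident in covered region: no → false
  claim amount ≤ 105152 USD: 89710 ≤ 105152 is true
  peril ∈ {collision, fire, wind}: collision is in the set → true
  policy age ≥ 289 months: 333 ≥ 289 is true
  police report filed: no → false
  claims in prior 3 years ≥ 0: 2 ≥ 0 is true
  NOT premiums current: no → true
  NOT incident in covered region: no → true
  NOT photo evidence submitted: yes → false
  NOT relevant rider attached: no → true
  deductible ≤ 886 USD: 11513 ≤ 886 is false
  fraud score between 29 and 75: 82 in [29, 75] is false
Combine:
[1] false AND true = false
[2.1] true AND true = true
[2] NOT true = false
[3] exactly-one(false, true, true) = false
[4.1.1.1] true OR false OR true = true
[4.1.1] NOT true = false
[4.1] NOT false = true
[4] NOT true = false
[5] false → false (antecedent false ⇒ implication holds) = true
[root] false OR false OR false OR false OR true = true
Overall: true → paid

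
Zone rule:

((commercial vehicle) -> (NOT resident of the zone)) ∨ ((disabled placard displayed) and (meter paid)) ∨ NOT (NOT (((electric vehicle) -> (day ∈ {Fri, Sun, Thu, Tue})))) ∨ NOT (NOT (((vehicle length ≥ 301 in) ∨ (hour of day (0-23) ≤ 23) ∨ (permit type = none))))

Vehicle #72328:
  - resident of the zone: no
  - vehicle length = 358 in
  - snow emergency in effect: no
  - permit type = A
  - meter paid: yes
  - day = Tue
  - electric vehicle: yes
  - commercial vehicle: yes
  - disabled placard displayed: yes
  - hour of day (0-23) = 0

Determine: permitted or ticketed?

Permitted

Atomic conditions:
  commercial vehicle: yes → true
  NOT resident of the zone: no → true
  disabled placard displayed: yes → true
  meter paid: yes → true
  electric vehicle: yes → true
  day ∈ {Fri, Sun, Thu, Tue}: Tue is in the set → true
  vehicle length ≥ 301 in: 358 ≥ 301 is true
  hour of day (0-23) ≤ 23: 0 ≤ 23 is true
  permit type = none: A == none is false
Combine:
[1] true → true = true
[2] true AND true = true
[3.1.1] true → true = true
[3.1] NOT true = false
[3] NOT false = true
[4.1.1] true OR true OR false = true
[4.1] NOT true = false
[4] NOT false = true
[root] true OR true OR true OR true = true
Overall: true → permitted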